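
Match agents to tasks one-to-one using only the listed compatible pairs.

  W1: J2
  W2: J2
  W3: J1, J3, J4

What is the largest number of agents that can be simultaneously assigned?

Unit-capacity flow: source→left, listed edges, right→sink; max matching = max flow.
Augmenting path W1→J2 (+1); matched 1.
Augmenting path W3→J1 (+1); matched 2.
No augmenting path remains; maximum matching = 2.
König certificate: {W3, J2} is a vertex cover of size 2 (every listed pair touches it), so no matching can be larger.

2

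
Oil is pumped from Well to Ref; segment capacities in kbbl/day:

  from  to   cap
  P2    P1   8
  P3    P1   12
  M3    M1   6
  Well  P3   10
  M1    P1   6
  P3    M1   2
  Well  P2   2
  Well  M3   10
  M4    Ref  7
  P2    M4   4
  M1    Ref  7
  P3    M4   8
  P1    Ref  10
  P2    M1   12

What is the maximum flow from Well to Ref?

18

Augment Well→M3→M1→Ref: bottleneck 6, flow now 6.
Augment Well→P3→P1→Ref: bottleneck 10, flow now 16.
Augment Well→P2→M1→Ref: bottleneck 1, flow now 17.
Augment Well→P2→M4→Ref: bottleneck 1, flow now 18.
No augmenting path remains; maximum flow = 18.
In the residual graph, reachable from Well: {Well, M3}.
Min-cut edges: Well→P3 (10), Well→P2 (2), M3→M1 (6); capacity 10 + 2 + 6 = 18.
This cut is saturated, so no flow can exceed 18.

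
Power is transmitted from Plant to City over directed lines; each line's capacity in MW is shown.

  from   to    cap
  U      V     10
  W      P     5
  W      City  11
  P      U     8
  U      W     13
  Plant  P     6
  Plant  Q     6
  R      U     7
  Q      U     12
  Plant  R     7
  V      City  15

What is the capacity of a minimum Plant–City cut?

19

Augment Plant→P→U→V→City: bottleneck 6, flow now 6.
Augment Plant→Q→U→V→City: bottleneck 4, flow now 10.
Augment Plant→Q→U→W→City: bottleneck 2, flow now 12.
Augment Plant→R→U→W→City: bottleneck 7, flow now 19.
No augmenting path remains; maximum flow = 19.
By max-flow min-cut, the minimum cut capacity equals the max flow.
In the residual graph, reachable from Plant: {Plant}.
Min-cut edges: Plant→P (6), Plant→Q (6), Plant→R (7); capacity 6 + 6 + 7 = 19.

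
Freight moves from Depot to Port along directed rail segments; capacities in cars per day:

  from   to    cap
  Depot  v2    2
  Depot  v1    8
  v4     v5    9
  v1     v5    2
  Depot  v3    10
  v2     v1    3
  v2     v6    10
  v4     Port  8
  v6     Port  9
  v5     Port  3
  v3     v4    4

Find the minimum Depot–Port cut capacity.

Augment Depot→v1→v5→Port: bottleneck 2, flow now 2.
Augment Depot→v2→v6→Port: bottleneck 2, flow now 4.
Augment Depot→v3→v4→Port: bottleneck 4, flow now 8.
No augmenting path remains; maximum flow = 8.
By max-flow min-cut, the minimum cut capacity equals the max flow.
In the residual graph, reachable from Depot: {Depot, v1, v3}.
Min-cut edges: Depot→v2 (2), v1→v5 (2), v3→v4 (4); capacity 2 + 2 + 4 = 8.

8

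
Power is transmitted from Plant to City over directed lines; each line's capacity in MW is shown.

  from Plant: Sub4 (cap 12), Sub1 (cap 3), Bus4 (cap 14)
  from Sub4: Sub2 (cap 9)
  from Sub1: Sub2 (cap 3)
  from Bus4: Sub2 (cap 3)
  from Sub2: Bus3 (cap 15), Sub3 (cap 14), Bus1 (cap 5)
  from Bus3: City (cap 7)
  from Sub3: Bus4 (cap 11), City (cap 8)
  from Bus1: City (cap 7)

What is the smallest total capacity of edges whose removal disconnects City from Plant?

Augment Plant→Sub4→Sub2→Bus3→City: bottleneck 7, flow now 7.
Augment Plant→Sub4→Sub2→Sub3→City: bottleneck 2, flow now 9.
Augment Plant→Sub1→Sub2→Sub3→City: bottleneck 3, flow now 12.
Augment Plant→Bus4→Sub2→Sub3→City: bottleneck 3, flow now 15.
No augmenting path remains; maximum flow = 15.
By max-flow min-cut, the minimum cut capacity equals the max flow.
In the residual graph, reachable from Plant: {Plant, Sub4, Bus4}.
Min-cut edges: Plant→Sub1 (3), Sub4→Sub2 (9), Bus4→Sub2 (3); capacity 3 + 9 + 3 = 15.

15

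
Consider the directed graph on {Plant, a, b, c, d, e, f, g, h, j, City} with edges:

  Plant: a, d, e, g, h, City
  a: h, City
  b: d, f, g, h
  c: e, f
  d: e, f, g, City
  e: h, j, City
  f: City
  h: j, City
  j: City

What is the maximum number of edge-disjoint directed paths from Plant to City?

Assign every edge capacity 1; by Menger, the answer equals the max flow.
Path Plant→City (+1); total 1.
Path Plant→a→City (+1); total 2.
Path Plant→d→City (+1); total 3.
Path Plant→e→City (+1); total 4.
Path Plant→h→City (+1); total 5.
No residual Plant→City path; max flow = 5.
Certifying cut of size 5: {Plant→City, Plant→a, Plant→d, Plant→e, Plant→h}.

5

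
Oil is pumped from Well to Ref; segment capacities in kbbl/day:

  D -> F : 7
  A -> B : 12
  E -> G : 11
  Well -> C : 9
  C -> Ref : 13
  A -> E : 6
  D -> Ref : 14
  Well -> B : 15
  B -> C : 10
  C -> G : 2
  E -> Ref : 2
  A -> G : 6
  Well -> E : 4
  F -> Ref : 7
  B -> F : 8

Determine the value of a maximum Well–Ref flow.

22

Augment Well→C→Ref: bottleneck 9, flow now 9.
Augment Well→E→Ref: bottleneck 2, flow now 11.
Augment Well→B→C→Ref: bottleneck 4, flow now 15.
Augment Well→B→F→Ref: bottleneck 7, flow now 22.
No augmenting path remains; maximum flow = 22.
In the residual graph, reachable from Well: {Well, B, C, E, F, G}.
Min-cut edges: C→Ref (13), E→Ref (2), F→Ref (7); capacity 13 + 2 + 7 = 22.
This cut is saturated, so no flow can exceed 22.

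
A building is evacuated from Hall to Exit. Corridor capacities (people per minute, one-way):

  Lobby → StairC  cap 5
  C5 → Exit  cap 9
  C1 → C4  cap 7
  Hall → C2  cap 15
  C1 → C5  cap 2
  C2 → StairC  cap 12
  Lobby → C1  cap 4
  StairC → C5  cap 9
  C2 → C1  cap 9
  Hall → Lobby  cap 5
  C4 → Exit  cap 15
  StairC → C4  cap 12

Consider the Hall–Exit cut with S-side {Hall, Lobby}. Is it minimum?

No — its capacity is 24, but the minimum cut has capacity 20.

Given cut capacity: 15 + 5 + 4 = 24.
Augment Hall→C2→StairC→C5→Exit: bottleneck 9, flow now 9.
Augment Hall→C2→StairC→C4→Exit: bottleneck 3, flow now 12.
Augment Hall→C2→C1→C4→Exit: bottleneck 3, flow now 15.
Augment Hall→Lobby→StairC→C4→Exit: bottleneck 5, flow now 20.
No augmenting path remains; maximum flow = 20.
In the residual graph, reachable from Hall: {Hall}.
Min-cut edges: Hall→C2 (15), Hall→Lobby (5); capacity 15 + 5 = 20.
Cut capacity 24 exceeds the max flow 20, so it is not minimum.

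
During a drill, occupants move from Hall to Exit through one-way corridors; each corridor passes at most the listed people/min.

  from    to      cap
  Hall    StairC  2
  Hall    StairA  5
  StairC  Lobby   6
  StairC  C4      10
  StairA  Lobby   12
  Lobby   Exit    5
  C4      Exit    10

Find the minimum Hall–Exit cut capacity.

7

Augment Hall→StairC→Lobby→Exit: bottleneck 2, flow now 2.
Augment Hall→StairA→Lobby→Exit: bottleneck 3, flow now 5.
Augment Hall→StairA→Lobby→StairC→C4→Exit: bottleneck 2, flow now 7. (uses reverse residual edge)
No augmenting path remains; maximum flow = 7.
By max-flow min-cut, the minimum cut capacity equals the max flow.
In the residual graph, reachable from Hall: {Hall}.
Min-cut edges: Hall→StairC (2), Hall→StairA (5); capacity 2 + 5 = 7.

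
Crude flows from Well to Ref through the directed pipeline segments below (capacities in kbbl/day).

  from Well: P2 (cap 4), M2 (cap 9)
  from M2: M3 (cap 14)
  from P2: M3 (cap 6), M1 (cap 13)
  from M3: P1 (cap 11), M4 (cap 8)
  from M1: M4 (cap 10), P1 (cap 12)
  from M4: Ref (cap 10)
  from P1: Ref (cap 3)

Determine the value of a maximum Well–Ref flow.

Augment Well→M2→M3→M4→Ref: bottleneck 8, flow now 8.
Augment Well→M2→M3→P1→Ref: bottleneck 1, flow now 9.
Augment Well→P2→M3→P1→Ref: bottleneck 2, flow now 11.
Augment Well→P2→M1→M4→Ref: bottleneck 2, flow now 13.
No augmenting path remains; maximum flow = 13.
In the residual graph, reachable from Well: {Well}.
Min-cut edges: Well→M2 (9), Well→P2 (4); capacity 9 + 4 = 13.
This cut is saturated, so no flow can exceed 13.

13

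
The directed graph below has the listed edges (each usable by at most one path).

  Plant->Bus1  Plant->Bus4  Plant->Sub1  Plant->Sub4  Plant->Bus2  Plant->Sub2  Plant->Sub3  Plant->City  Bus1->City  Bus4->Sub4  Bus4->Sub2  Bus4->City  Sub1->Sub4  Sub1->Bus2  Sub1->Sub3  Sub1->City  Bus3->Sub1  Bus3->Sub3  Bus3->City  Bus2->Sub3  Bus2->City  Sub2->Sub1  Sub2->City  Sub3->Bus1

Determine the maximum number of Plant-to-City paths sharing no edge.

Assign every edge capacity 1; by Menger, the answer equals the max flow.
Path Plant→City (+1); total 1.
Path Plant→Bus1→City (+1); total 2.
Path Plant→Bus4→City (+1); total 3.
Path Plant→Sub1→City (+1); total 4.
Path Plant→Bus2→City (+1); total 5.
Path Plant→Sub2→City (+1); total 6.
No residual Plant→City path; max flow = 6.
Certifying cut of size 6: {Bus1→City, Plant→Bus2, Plant→Bus4, Plant→City, Plant→Sub1, Plant→Sub2}.

6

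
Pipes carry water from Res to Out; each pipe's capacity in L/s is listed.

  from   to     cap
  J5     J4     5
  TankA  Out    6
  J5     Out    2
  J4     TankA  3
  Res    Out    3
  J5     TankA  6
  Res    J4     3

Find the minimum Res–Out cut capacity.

Augment Res→Out: bottleneck 3, flow now 3.
Augment Res→J4→TankA→Out: bottleneck 3, flow now 6.
No augmenting path remains; maximum flow = 6.
By max-flow min-cut, the minimum cut capacity equals the max flow.
In the residual graph, reachable from Res: {Res}.
Min-cut edges: Res→J4 (3), Res→Out (3); capacity 3 + 3 = 6.

6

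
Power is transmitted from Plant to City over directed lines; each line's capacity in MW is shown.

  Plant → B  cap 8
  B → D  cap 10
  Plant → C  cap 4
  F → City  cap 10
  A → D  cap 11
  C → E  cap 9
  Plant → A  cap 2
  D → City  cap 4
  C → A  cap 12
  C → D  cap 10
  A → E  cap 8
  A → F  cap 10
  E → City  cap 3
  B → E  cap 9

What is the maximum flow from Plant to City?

13

Augment Plant→A→D→City: bottleneck 2, flow now 2.
Augment Plant→B→D→City: bottleneck 2, flow now 4.
Augment Plant→B→E→City: bottleneck 3, flow now 7.
Augment Plant→C→A→F→City: bottleneck 4, flow now 11.
Augment Plant→B→D→A→F→City: bottleneck 2, flow now 13. (uses reverse residual edge)
No augmenting path remains; maximum flow = 13.
In the residual graph, reachable from Plant: {Plant, B, D, E}.
Min-cut edges: Plant→A (2), Plant→C (4), D→City (4), E→City (3); capacity 2 + 4 + 4 + 3 = 13.
This cut is saturated, so no flow can exceed 13.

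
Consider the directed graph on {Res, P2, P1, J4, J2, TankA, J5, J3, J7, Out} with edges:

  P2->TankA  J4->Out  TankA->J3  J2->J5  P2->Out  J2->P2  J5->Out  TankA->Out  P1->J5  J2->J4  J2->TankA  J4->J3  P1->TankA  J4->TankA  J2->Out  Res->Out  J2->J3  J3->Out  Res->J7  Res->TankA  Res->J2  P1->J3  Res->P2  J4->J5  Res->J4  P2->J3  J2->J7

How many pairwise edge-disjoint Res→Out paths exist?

5

Assign every edge capacity 1; by Menger, the answer equals the max flow.
Path Res→Out (+1); total 1.
Path Res→P2→Out (+1); total 2.
Path Res→J4→Out (+1); total 3.
Path Res→J2→Out (+1); total 4.
Path Res→TankA→Out (+1); total 5.
No residual Res→Out path; max flow = 5.
Certifying cut of size 5: {Res→J2, Res→J4, Res→Out, Res→P2, Res→TankA}.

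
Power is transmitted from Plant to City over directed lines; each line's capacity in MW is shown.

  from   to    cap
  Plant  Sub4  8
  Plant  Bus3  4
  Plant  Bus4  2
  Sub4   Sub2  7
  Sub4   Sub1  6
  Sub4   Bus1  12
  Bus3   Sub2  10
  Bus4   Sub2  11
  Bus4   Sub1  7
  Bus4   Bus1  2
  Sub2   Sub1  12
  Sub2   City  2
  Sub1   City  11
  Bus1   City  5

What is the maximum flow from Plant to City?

14

Augment Plant→Sub4→Sub2→City: bottleneck 2, flow now 2.
Augment Plant→Sub4→Sub1→City: bottleneck 6, flow now 8.
Augment Plant→Bus4→Sub1→City: bottleneck 2, flow now 10.
Augment Plant→Bus3→Sub2→Sub1→City: bottleneck 3, flow now 13.
Augment Plant→Bus3→Sub2→Sub4→Bus1→City: bottleneck 1, flow now 14. (uses reverse residual edge)
No augmenting path remains; maximum flow = 14.
In the residual graph, reachable from Plant: {Plant}.
Min-cut edges: Plant→Sub4 (8), Plant→Bus3 (4), Plant→Bus4 (2); capacity 8 + 4 + 2 = 14.
This cut is saturated, so no flow can exceed 14.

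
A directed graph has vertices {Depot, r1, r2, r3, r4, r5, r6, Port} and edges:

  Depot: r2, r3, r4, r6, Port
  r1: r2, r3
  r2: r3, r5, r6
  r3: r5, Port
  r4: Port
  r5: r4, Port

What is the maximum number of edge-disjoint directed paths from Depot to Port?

Assign every edge capacity 1; by Menger, the answer equals the max flow.
Path Depot→Port (+1); total 1.
Path Depot→r3→Port (+1); total 2.
Path Depot→r4→Port (+1); total 3.
Path Depot→r2→r5→Port (+1); total 4.
No residual Depot→Port path; max flow = 4.
Certifying cut of size 4: {Depot→Port, Depot→r2, Depot→r3, Depot→r4}.

4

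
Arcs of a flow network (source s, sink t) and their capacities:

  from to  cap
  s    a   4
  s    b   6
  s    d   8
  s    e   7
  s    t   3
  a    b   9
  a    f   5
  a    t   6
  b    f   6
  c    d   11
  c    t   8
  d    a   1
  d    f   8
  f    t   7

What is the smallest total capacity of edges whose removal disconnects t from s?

15

Augment s→t: bottleneck 3, flow now 3.
Augment s→a→t: bottleneck 4, flow now 7.
Augment s→b→f→t: bottleneck 6, flow now 13.
Augment s→d→a→t: bottleneck 1, flow now 14.
Augment s→d→f→t: bottleneck 1, flow now 15.
No augmenting path remains; maximum flow = 15.
By max-flow min-cut, the minimum cut capacity equals the max flow.
In the residual graph, reachable from s: {s, b, d, e, f}.
Min-cut edges: s→a (4), s→t (3), d→a (1), f→t (7); capacity 4 + 3 + 1 + 7 = 15.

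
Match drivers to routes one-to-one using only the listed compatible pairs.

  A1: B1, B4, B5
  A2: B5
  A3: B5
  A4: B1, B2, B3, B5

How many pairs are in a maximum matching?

Unit-capacity flow: source→left, listed edges, right→sink; max matching = max flow.
Augmenting path A1→B1 (+1); matched 1.
Augmenting path A2→B5 (+1); matched 2.
Augmenting path A4→B2 (+1); matched 3.
No augmenting path remains; maximum matching = 3.
König certificate: {A1, A4, B5} is a vertex cover of size 3 (every listed pair touches it), so no matching can be larger.

3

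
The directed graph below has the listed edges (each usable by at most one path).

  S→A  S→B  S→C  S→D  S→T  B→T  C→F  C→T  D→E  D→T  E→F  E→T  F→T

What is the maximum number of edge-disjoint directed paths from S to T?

Assign every edge capacity 1; by Menger, the answer equals the max flow.
Path S→T (+1); total 1.
Path S→B→T (+1); total 2.
Path S→C→T (+1); total 3.
Path S→D→T (+1); total 4.
No residual S→T path; max flow = 4.
Certifying cut of size 4: {S→B, S→C, S→D, S→T}.

4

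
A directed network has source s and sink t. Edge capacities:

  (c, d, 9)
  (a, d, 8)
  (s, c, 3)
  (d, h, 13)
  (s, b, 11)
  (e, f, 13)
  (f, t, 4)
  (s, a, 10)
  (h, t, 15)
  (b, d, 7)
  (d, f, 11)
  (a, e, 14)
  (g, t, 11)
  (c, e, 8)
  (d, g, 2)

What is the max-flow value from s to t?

Augment s→a→d→f→t: bottleneck 4, flow now 4.
Augment s→a→d→g→t: bottleneck 2, flow now 6.
Augment s→a→d→h→t: bottleneck 2, flow now 8.
Augment s→b→d→h→t: bottleneck 7, flow now 15.
Augment s→c→d→h→t: bottleneck 3, flow now 18.
Augment s→a→e→f→d→h→t: bottleneck 1, flow now 19. (uses reverse residual edge)
No augmenting path remains; maximum flow = 19.
In the residual graph, reachable from s: {s, a, b, c, d, e, f}.
Min-cut edges: d→g (2), d→h (13), f→t (4); capacity 2 + 13 + 4 = 19.
This cut is saturated, so no flow can exceed 19.

19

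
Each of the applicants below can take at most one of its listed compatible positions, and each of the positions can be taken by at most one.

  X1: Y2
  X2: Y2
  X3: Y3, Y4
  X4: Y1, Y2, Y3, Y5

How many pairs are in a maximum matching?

Unit-capacity flow: source→left, listed edges, right→sink; max matching = max flow.
Augmenting path X1→Y2 (+1); matched 1.
Augmenting path X3→Y3 (+1); matched 2.
Augmenting path X4→Y1 (+1); matched 3.
No augmenting path remains; maximum matching = 3.
König certificate: {X3, X4, Y2} is a vertex cover of size 3 (every listed pair touches it), so no matching can be larger.

3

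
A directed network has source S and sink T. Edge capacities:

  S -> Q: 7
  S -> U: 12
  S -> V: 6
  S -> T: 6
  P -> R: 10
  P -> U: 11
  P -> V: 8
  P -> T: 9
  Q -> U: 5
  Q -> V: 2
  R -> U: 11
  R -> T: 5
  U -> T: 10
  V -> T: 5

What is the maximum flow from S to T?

21

Augment S→T: bottleneck 6, flow now 6.
Augment S→U→T: bottleneck 10, flow now 16.
Augment S→V→T: bottleneck 5, flow now 21.
No augmenting path remains; maximum flow = 21.
In the residual graph, reachable from S: {S, Q, U, V}.
Min-cut edges: S→T (6), U→T (10), V→T (5); capacity 6 + 10 + 5 = 21.
This cut is saturated, so no flow can exceed 21.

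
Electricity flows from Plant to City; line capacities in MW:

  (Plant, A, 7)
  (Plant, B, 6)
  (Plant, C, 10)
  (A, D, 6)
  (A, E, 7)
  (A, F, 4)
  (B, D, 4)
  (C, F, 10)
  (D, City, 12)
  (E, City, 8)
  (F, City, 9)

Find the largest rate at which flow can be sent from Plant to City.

20

Augment Plant→A→D→City: bottleneck 6, flow now 6.
Augment Plant→A→E→City: bottleneck 1, flow now 7.
Augment Plant→B→D→City: bottleneck 4, flow now 11.
Augment Plant→C→F→City: bottleneck 9, flow now 20.
No augmenting path remains; maximum flow = 20.
In the residual graph, reachable from Plant: {Plant, B, C, F}.
Min-cut edges: Plant→A (7), B→D (4), F→City (9); capacity 7 + 4 + 9 = 20.
This cut is saturated, so no flow can exceed 20.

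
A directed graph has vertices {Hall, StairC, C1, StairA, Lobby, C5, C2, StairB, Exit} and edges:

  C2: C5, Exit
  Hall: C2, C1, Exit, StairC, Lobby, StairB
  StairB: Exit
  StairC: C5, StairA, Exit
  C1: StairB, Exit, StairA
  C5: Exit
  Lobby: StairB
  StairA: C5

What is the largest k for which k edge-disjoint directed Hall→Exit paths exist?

Assign every edge capacity 1; by Menger, the answer equals the max flow.
Path Hall→Exit (+1); total 1.
Path Hall→StairC→Exit (+1); total 2.
Path Hall→C1→Exit (+1); total 3.
Path Hall→C2→Exit (+1); total 4.
Path Hall→StairB→Exit (+1); total 5.
No residual Hall→Exit path; max flow = 5.
Certifying cut of size 5: {Hall→C1, Hall→C2, Hall→Exit, Hall→StairC, StairB→Exit}.

5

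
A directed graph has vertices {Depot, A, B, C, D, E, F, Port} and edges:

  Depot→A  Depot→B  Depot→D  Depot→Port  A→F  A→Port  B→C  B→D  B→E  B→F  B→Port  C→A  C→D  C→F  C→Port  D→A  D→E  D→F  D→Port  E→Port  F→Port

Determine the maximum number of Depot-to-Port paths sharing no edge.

4

Assign every edge capacity 1; by Menger, the answer equals the max flow.
Path Depot→Port (+1); total 1.
Path Depot→A→Port (+1); total 2.
Path Depot→B→Port (+1); total 3.
Path Depot→D→Port (+1); total 4.
No residual Depot→Port path; max flow = 4.
Certifying cut of size 4: {Depot→A, Depot→B, Depot→D, Depot→Port}.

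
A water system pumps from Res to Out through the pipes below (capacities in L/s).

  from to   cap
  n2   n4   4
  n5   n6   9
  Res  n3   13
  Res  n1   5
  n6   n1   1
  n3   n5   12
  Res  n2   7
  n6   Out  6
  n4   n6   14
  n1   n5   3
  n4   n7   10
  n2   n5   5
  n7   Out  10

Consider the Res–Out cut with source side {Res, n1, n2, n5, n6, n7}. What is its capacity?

Edges leaving {Res, n1, n2, n5, n6, n7}: Res→n3 (13), n2→n4 (4), n6→Out (6), n7→Out (10).
Cut capacity = 13 + 4 + 6 + 10 = 33.

33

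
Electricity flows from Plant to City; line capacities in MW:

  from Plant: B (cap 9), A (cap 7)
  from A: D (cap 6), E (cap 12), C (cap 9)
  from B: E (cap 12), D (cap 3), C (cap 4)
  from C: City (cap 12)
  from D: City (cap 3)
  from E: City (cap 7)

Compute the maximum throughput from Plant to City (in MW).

Augment Plant→A→C→City: bottleneck 7, flow now 7.
Augment Plant→B→C→City: bottleneck 4, flow now 11.
Augment Plant→B→D→City: bottleneck 3, flow now 14.
Augment Plant→B→E→City: bottleneck 2, flow now 16.
No augmenting path remains; maximum flow = 16.
In the residual graph, reachable from Plant: {Plant}.
Min-cut edges: Plant→A (7), Plant→B (9); capacity 7 + 9 = 16.
This cut is saturated, so no flow can exceed 16.

16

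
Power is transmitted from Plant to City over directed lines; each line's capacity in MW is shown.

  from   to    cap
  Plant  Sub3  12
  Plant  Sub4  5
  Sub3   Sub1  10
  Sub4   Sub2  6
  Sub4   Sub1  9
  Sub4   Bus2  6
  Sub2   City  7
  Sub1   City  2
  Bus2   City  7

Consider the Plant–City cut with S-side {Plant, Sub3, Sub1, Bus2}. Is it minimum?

No — its capacity is 14, but the minimum cut has capacity 7.

Given cut capacity: 5 + 2 + 7 = 14.
Augment Plant→Sub3→Sub1→City: bottleneck 2, flow now 2.
Augment Plant→Sub4→Sub2→City: bottleneck 5, flow now 7.
No augmenting path remains; maximum flow = 7.
In the residual graph, reachable from Plant: {Plant, Sub3, Sub1}.
Min-cut edges: Plant→Sub4 (5), Sub1→City (2); capacity 5 + 2 = 7.
Cut capacity 14 exceeds the max flow 7, so it is not minimum.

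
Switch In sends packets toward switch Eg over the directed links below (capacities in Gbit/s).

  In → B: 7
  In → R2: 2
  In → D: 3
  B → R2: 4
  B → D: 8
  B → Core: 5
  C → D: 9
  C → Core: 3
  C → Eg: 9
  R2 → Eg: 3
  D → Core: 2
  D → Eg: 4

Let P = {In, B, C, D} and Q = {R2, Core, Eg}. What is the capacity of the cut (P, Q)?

29

Edges leaving {In, B, C, D}: In→R2 (2), B→R2 (4), B→Core (5), C→Core (3), C→Eg (9), D→Core (2), D→Eg (4).
Cut capacity = 2 + 4 + 5 + 3 + 9 + 2 + 4 = 29.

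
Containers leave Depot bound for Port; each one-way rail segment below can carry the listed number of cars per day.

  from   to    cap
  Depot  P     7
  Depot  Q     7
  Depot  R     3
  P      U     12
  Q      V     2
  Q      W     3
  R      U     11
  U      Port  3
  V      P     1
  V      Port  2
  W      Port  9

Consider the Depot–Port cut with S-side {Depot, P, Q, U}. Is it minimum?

Given cut capacity: 3 + 2 + 3 + 3 = 11.
Augment Depot→P→U→Port: bottleneck 3, flow now 3.
Augment Depot→Q→V→Port: bottleneck 2, flow now 5.
Augment Depot→Q→W→Port: bottleneck 3, flow now 8.
No augmenting path remains; maximum flow = 8.
In the residual graph, reachable from Depot: {Depot, P, Q, R, U}.
Min-cut edges: Q→V (2), Q→W (3), U→Port (3); capacity 2 + 3 + 3 = 8.
Cut capacity 11 exceeds the max flow 8, so it is not minimum.

No — its capacity is 11, but the minimum cut has capacity 8.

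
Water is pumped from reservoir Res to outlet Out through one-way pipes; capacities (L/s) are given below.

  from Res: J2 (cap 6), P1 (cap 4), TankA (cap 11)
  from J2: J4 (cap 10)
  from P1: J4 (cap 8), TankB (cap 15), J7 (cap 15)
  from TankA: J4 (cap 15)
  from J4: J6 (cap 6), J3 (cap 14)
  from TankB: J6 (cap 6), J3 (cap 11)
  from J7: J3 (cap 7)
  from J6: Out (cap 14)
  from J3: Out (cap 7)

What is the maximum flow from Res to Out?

17

Augment Res→J2→J4→J6→Out: bottleneck 6, flow now 6.
Augment Res→P1→J4→J3→Out: bottleneck 4, flow now 10.
Augment Res→TankA→J4→J3→Out: bottleneck 3, flow now 13.
Augment Res→TankA→J4→P1→TankB→J6→Out: bottleneck 4, flow now 17. (uses reverse residual edge)
No augmenting path remains; maximum flow = 17.
In the residual graph, reachable from Res: {Res, J2, TankA, J4, J3}.
Min-cut edges: Res→P1 (4), J4→J6 (6), J3→Out (7); capacity 4 + 6 + 7 = 17.
This cut is saturated, so no flow can exceed 17.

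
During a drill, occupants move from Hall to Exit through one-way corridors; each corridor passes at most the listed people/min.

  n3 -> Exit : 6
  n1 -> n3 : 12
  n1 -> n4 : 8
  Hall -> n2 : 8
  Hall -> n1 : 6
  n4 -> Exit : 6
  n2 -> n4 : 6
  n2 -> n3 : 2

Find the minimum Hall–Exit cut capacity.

Augment Hall→n1→n3→Exit: bottleneck 6, flow now 6.
Augment Hall→n2→n4→Exit: bottleneck 6, flow now 12.
No augmenting path remains; maximum flow = 12.
By max-flow min-cut, the minimum cut capacity equals the max flow.
In the residual graph, reachable from Hall: {Hall, n1, n2, n3, n4}.
Min-cut edges: n3→Exit (6), n4→Exit (6); capacity 6 + 6 = 12.

12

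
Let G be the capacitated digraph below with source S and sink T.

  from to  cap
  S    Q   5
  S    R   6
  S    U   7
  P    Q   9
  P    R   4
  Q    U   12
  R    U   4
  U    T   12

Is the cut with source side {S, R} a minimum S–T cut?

Given cut capacity: 5 + 7 + 4 = 16.
Augment S→U→T: bottleneck 7, flow now 7.
Augment S→Q→U→T: bottleneck 5, flow now 12.
No augmenting path remains; maximum flow = 12.
In the residual graph, reachable from S: {S, Q, R, U}.
Min-cut edges: U→T (12); capacity 12 = 12.
Cut capacity 16 exceeds the max flow 12, so it is not minimum.

No — its capacity is 16, but the minimum cut has capacity 12.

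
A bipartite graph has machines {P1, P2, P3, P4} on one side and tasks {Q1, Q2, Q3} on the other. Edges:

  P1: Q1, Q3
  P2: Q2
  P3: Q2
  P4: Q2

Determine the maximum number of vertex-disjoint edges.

Unit-capacity flow: source→left, listed edges, right→sink; max matching = max flow.
Augmenting path P1→Q1 (+1); matched 1.
Augmenting path P2→Q2 (+1); matched 2.
No augmenting path remains; maximum matching = 2.
König certificate: {P1, Q2} is a vertex cover of size 2 (every listed pair touches it), so no matching can be larger.

2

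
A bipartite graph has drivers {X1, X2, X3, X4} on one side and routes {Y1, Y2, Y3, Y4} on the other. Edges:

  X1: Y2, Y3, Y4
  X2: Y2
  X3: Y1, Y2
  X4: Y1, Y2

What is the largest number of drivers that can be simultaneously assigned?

3

Unit-capacity flow: source→left, listed edges, right→sink; max matching = max flow.
Augmenting path X1→Y2 (+1); matched 1.
Augmenting path X3→Y1 (+1); matched 2.
Augmenting path X2→Y2→X1→Y3 (+1); matched 3.
No augmenting path remains; maximum matching = 3.
König certificate: {X1, Y1, Y2} is a vertex cover of size 3 (every listed pair touches it), so no matching can be larger.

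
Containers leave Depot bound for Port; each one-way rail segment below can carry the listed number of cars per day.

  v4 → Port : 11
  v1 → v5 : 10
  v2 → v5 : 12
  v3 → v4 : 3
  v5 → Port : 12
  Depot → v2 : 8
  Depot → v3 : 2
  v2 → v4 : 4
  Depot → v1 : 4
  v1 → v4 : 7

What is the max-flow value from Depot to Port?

Augment Depot→v1→v4→Port: bottleneck 4, flow now 4.
Augment Depot→v2→v4→Port: bottleneck 4, flow now 8.
Augment Depot→v2→v5→Port: bottleneck 4, flow now 12.
Augment Depot→v3→v4→Port: bottleneck 2, flow now 14.
No augmenting path remains; maximum flow = 14.
In the residual graph, reachable from Depot: {Depot}.
Min-cut edges: Depot→v1 (4), Depot→v2 (8), Depot→v3 (2); capacity 4 + 8 + 2 = 14.
This cut is saturated, so no flow can exceed 14.

14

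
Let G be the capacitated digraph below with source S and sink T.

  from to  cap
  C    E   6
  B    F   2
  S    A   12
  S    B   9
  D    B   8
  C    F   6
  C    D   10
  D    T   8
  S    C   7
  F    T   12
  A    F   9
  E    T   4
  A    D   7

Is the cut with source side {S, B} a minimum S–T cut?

Yes — it is a minimum cut (capacity 21).

Given cut capacity: 12 + 7 + 2 = 21.
Augment S→A→D→T: bottleneck 7, flow now 7.
Augment S→A→F→T: bottleneck 5, flow now 12.
Augment S→B→F→T: bottleneck 2, flow now 14.
Augment S→C→D→T: bottleneck 1, flow now 15.
Augment S→C→E→T: bottleneck 4, flow now 19.
Augment S→C→F→T: bottleneck 2, flow now 21.
No augmenting path remains; maximum flow = 21.
Cut capacity 21 equals the max flow, so it is a minimum cut.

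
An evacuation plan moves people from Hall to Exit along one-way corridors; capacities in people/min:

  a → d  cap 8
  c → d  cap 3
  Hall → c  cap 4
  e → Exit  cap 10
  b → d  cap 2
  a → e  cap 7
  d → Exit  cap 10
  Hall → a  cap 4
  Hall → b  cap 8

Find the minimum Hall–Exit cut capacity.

Augment Hall→a→d→Exit: bottleneck 4, flow now 4.
Augment Hall→b→d→Exit: bottleneck 2, flow now 6.
Augment Hall→c→d→Exit: bottleneck 3, flow now 9.
No augmenting path remains; maximum flow = 9.
By max-flow min-cut, the minimum cut capacity equals the max flow.
In the residual graph, reachable from Hall: {Hall, b, c}.
Min-cut edges: Hall→a (4), b→d (2), c→d (3); capacity 4 + 2 + 3 = 9.

9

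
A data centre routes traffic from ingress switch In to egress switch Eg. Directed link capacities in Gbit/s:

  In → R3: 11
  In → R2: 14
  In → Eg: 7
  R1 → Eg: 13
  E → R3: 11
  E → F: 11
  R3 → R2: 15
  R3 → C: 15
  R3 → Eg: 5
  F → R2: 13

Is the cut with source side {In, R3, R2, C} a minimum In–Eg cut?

Given cut capacity: 7 + 5 = 12.
Augment In→Eg: bottleneck 7, flow now 7.
Augment In→R3→Eg: bottleneck 5, flow now 12.
No augmenting path remains; maximum flow = 12.
Cut capacity 12 equals the max flow, so it is a minimum cut.

Yes — it is a minimum cut (capacity 12).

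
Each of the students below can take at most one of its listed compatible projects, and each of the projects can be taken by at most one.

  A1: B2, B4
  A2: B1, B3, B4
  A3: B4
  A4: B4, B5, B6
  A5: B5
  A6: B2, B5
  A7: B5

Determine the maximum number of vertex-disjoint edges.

5

Unit-capacity flow: source→left, listed edges, right→sink; max matching = max flow.
Augmenting path A1→B2 (+1); matched 1.
Augmenting path A2→B1 (+1); matched 2.
Augmenting path A3→B4 (+1); matched 3.
Augmenting path A4→B5 (+1); matched 4.
Augmenting path A5→B5→A4→B6 (+1); matched 5.
No augmenting path remains; maximum matching = 5.
König certificate: {A2, A4, B2, B4, B5} is a vertex cover of size 5 (every listed pair touches it), so no matching can be larger.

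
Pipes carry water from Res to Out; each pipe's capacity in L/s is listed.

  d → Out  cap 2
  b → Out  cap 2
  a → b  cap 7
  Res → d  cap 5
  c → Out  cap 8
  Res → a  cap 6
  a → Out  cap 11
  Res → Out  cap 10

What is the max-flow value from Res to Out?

18

Augment Res→Out: bottleneck 10, flow now 10.
Augment Res→a→Out: bottleneck 6, flow now 16.
Augment Res→d→Out: bottleneck 2, flow now 18.
No augmenting path remains; maximum flow = 18.
In the residual graph, reachable from Res: {Res, d}.
Min-cut edges: Res→a (6), Res→Out (10), d→Out (2); capacity 6 + 10 + 2 = 18.
This cut is saturated, so no flow can exceed 18.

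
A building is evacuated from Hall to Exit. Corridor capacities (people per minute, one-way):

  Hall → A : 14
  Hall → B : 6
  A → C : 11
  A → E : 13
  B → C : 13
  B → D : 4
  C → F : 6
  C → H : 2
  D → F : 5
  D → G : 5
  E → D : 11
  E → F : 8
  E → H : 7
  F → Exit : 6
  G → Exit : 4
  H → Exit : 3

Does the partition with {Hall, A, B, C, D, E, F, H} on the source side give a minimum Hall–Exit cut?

No — its capacity is 14, but the minimum cut has capacity 13.

Given cut capacity: 5 + 6 + 3 = 14.
Augment Hall→A→C→F→Exit: bottleneck 6, flow now 6.
Augment Hall→A→C→H→Exit: bottleneck 2, flow now 8.
Augment Hall→A→E→H→Exit: bottleneck 1, flow now 9.
Augment Hall→B→D→G→Exit: bottleneck 4, flow now 13.
No augmenting path remains; maximum flow = 13.
In the residual graph, reachable from Hall: {Hall, A, B, C, D, E, F, G, H}.
Min-cut edges: F→Exit (6), G→Exit (4), H→Exit (3); capacity 6 + 4 + 3 = 13.
Cut capacity 14 exceeds the max flow 13, so it is not minimum.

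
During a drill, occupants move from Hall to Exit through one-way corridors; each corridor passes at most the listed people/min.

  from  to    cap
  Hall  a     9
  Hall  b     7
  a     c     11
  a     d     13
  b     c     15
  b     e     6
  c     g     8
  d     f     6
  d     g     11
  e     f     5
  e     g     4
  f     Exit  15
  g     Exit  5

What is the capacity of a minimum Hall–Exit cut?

Augment Hall→a→c→g→Exit: bottleneck 5, flow now 5.
Augment Hall→a→d→f→Exit: bottleneck 4, flow now 9.
Augment Hall→b→e→f→Exit: bottleneck 5, flow now 14.
Augment Hall→b→c→a→d→f→Exit: bottleneck 2, flow now 16. (uses reverse residual edge)
No augmenting path remains; maximum flow = 16.
By max-flow min-cut, the minimum cut capacity equals the max flow.
In the residual graph, reachable from Hall: {Hall}.
Min-cut edges: Hall→a (9), Hall→b (7); capacity 9 + 7 = 16.

16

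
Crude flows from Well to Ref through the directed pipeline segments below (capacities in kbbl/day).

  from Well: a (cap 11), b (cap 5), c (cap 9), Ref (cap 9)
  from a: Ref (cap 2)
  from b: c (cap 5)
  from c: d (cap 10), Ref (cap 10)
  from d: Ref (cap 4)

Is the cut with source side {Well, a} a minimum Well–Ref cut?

Yes — it is a minimum cut (capacity 25).

Given cut capacity: 5 + 9 + 9 + 2 = 25.
Augment Well→Ref: bottleneck 9, flow now 9.
Augment Well→a→Ref: bottleneck 2, flow now 11.
Augment Well→c→Ref: bottleneck 9, flow now 20.
Augment Well→b→c→Ref: bottleneck 1, flow now 21.
Augment Well→b→c→d→Ref: bottleneck 4, flow now 25.
No augmenting path remains; maximum flow = 25.
Cut capacity 25 equals the max flow, so it is a minimum cut.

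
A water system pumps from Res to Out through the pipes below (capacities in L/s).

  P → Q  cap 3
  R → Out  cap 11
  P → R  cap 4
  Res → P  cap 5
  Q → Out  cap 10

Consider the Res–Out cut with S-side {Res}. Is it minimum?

Yes — it is a minimum cut (capacity 5).

Given cut capacity: 5 = 5.
Augment Res→P→Q→Out: bottleneck 3, flow now 3.
Augment Res→P→R→Out: bottleneck 2, flow now 5.
No augmenting path remains; maximum flow = 5.
Cut capacity 5 equals the max flow, so it is a minimum cut.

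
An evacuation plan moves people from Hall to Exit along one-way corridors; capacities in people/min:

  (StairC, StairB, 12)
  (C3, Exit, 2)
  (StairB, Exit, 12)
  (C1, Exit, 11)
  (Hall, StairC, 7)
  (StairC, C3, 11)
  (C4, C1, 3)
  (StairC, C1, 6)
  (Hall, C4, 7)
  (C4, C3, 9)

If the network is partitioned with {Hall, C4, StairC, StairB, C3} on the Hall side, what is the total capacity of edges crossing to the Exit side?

23

Edges leaving {Hall, C4, StairC, StairB, C3}: C4→C1 (3), StairC→C1 (6), StairB→Exit (12), C3→Exit (2).
Cut capacity = 3 + 6 + 12 + 2 = 23.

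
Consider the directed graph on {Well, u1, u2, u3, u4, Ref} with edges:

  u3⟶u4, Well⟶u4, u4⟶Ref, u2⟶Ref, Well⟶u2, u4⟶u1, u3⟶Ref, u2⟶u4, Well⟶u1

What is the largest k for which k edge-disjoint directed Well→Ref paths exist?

Assign every edge capacity 1; by Menger, the answer equals the max flow.
Path Well→u2→Ref (+1); total 1.
Path Well→u4→Ref (+1); total 2.
No residual Well→Ref path; max flow = 2.
Certifying cut of size 2: {Well→u2, Well→u4}.

2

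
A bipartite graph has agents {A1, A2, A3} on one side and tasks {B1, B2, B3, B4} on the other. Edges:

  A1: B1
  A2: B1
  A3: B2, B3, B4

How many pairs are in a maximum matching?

Unit-capacity flow: source→left, listed edges, right→sink; max matching = max flow.
Augmenting path A1→B1 (+1); matched 1.
Augmenting path A3→B2 (+1); matched 2.
No augmenting path remains; maximum matching = 2.
König certificate: {A3, B1} is a vertex cover of size 2 (every listed pair touches it), so no matching can be larger.

2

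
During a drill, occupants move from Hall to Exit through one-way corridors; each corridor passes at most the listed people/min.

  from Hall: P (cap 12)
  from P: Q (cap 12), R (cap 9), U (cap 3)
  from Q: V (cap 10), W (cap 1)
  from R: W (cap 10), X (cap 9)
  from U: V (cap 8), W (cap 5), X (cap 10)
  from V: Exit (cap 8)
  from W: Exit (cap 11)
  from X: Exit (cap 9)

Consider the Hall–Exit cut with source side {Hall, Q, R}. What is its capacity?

Edges leaving {Hall, Q, R}: Hall→P (12), Q→V (10), Q→W (1), R→W (10), R→X (9).
Cut capacity = 12 + 10 + 1 + 10 + 9 = 42.

42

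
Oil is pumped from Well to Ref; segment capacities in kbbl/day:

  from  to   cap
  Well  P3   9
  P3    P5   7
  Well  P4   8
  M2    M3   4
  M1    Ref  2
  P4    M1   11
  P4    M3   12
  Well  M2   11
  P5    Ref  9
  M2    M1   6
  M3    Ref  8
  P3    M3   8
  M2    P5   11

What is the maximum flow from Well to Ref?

Augment Well→P4→M3→Ref: bottleneck 8, flow now 8.
Augment Well→M2→M1→Ref: bottleneck 2, flow now 10.
Augment Well→M2→P5→Ref: bottleneck 9, flow now 19.
No augmenting path remains; maximum flow = 19.
In the residual graph, reachable from Well: {Well, P4, M2, P3, M3, M1, P5}.
Min-cut edges: M3→Ref (8), M1→Ref (2), P5→Ref (9); capacity 8 + 2 + 9 = 19.
This cut is saturated, so no flow can exceed 19.

19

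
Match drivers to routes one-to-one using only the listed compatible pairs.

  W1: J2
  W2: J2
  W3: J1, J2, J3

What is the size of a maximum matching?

2

Unit-capacity flow: source→left, listed edges, right→sink; max matching = max flow.
Augmenting path W1→J2 (+1); matched 1.
Augmenting path W3→J1 (+1); matched 2.
No augmenting path remains; maximum matching = 2.
König certificate: {W3, J2} is a vertex cover of size 2 (every listed pair touches it), so no matching can be larger.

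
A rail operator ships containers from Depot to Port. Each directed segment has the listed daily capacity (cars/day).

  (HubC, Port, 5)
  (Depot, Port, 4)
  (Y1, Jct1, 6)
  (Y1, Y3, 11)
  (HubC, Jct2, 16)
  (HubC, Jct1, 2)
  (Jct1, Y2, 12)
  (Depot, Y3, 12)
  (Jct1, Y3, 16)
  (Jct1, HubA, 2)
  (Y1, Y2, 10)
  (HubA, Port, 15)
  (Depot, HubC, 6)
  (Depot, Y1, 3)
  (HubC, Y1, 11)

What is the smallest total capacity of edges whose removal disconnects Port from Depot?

11

Augment Depot→Port: bottleneck 4, flow now 4.
Augment Depot→HubC→Port: bottleneck 5, flow now 9.
Augment Depot→HubC→Jct1→HubA→Port: bottleneck 1, flow now 10.
Augment Depot→Y1→Jct1→HubA→Port: bottleneck 1, flow now 11.
No augmenting path remains; maximum flow = 11.
By max-flow min-cut, the minimum cut capacity equals the max flow.
In the residual graph, reachable from Depot: {Depot, HubC, Jct1, Y1, Y3, Jct2, Y2}.
Min-cut edges: Depot→Port (4), HubC→Port (5), Jct1→HubA (2); capacity 4 + 5 + 2 = 11.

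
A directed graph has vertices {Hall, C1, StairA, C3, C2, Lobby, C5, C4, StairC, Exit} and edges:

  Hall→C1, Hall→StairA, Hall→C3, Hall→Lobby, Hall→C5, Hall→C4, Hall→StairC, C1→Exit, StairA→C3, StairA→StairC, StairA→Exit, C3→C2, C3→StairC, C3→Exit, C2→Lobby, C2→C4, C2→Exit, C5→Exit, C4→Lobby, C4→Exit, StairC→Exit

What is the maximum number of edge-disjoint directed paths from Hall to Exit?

6

Assign every edge capacity 1; by Menger, the answer equals the max flow.
Path Hall→C1→Exit (+1); total 1.
Path Hall→StairA→Exit (+1); total 2.
Path Hall→C3→Exit (+1); total 3.
Path Hall→C5→Exit (+1); total 4.
Path Hall→C4→Exit (+1); total 5.
Path Hall→StairC→Exit (+1); total 6.
No residual Hall→Exit path; max flow = 6.
Certifying cut of size 6: {Hall→C1, Hall→C3, Hall→C4, Hall→C5, Hall→StairA, Hall→StairC}.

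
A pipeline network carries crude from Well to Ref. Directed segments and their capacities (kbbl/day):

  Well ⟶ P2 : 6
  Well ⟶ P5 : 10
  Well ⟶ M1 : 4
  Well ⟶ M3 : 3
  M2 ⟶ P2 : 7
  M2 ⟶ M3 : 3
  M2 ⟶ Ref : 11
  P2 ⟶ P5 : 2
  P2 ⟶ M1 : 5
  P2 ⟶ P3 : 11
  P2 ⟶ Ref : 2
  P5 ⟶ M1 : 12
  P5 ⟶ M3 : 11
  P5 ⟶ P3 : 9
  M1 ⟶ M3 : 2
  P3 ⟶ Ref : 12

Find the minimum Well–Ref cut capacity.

Augment Well→P2→Ref: bottleneck 2, flow now 2.
Augment Well→P2→P3→Ref: bottleneck 4, flow now 6.
Augment Well→P5→P3→Ref: bottleneck 8, flow now 14.
No augmenting path remains; maximum flow = 14.
By max-flow min-cut, the minimum cut capacity equals the max flow.
In the residual graph, reachable from Well: {Well, P2, P5, M1, M3, P3}.
Min-cut edges: P2→Ref (2), P3→Ref (12); capacity 2 + 12 = 14.

14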